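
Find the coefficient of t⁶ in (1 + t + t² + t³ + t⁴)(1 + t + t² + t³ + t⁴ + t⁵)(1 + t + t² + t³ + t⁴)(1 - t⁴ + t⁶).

(1 + t + t² + t³ + t⁴) has coefficients 1,1,1,1,1 for degrees 0…4.
(1 + t + t² + t³ + t⁴ + t⁵) has coefficients 1,1,1,1,1,1,0 for degrees 0…6.
Multiplying by (1 + t + t² + t³ + t⁴) gives running coefficients 1,2,3,4,5,5,4 for degrees 0…6.
Finally multiplying by (1 - t⁴ + t⁶), the product of all factors after the first has coefficients 1,2,3,4,4,3,2 for degrees 0…6.
[t⁶] = 1·2 + 1·3 + 1·4 + 1·4 + 1·3 = 16.

16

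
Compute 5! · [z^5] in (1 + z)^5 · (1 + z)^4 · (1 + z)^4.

The EGF product rule gives c_5 = Σ_{k_1+k_2+k_3=5} C(5; k_1,k_2,k_3) · ∏ g_i(k_i), where (1+z)^5 gives the falling factorial (5)_k; (1+z)^4 gives the falling factorial (4)_k; (1+z)^4 gives the falling factorial (4)_k.
g_1(k) for k = 0…5: 1, 5, 20, 60, 120, 120.
g_2(k) for k = 0…5: 1, 4, 12, 24, 24, 0.
g_3(k) for k = 0…5: 1, 4, 12, 24, 24, 0.
First combine the last two factors: h(k) = Σ_j C(k,j)·g_2(j)·g_3(k−j) for k = 0…5: 1, 8, 56, 336, 1680, 6720.
c_5 = Σ_k C(5,k)·g_1(k)·h(5−k) = 1·1·6720 + 5·5·1680 + 10·20·336 + 10·60·56 + 5·120·8 + 1·120·1 = 6720 + 42000 + 67200 + 33600 + 4800 + 120 = 154440.

154440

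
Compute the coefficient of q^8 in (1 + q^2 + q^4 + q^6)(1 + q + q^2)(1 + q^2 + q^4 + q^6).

7

(1 + q^2 + q^4 + q^6) has coefficients 1,0,1,0,1,0,1 for degrees 0…6.
(1 + q + q^2) has coefficients 1,1,1,0,0,0,0,0,0 for degrees 0…8.
Finally multiplying by (1 + q^2 + q^4 + q^6), the product of all factors after the first has coefficients 1,1,2,1,2,1,2,1,1 for degrees 0…8.
[q^8] = 1·1 + 1·2 + 1·2 + 1·2 = 7.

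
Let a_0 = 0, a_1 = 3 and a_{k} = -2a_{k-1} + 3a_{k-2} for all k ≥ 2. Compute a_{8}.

-4920

The ordinary generating function has denominator 1 + 2z - 3z^2.
Iterating the recurrence: a_0,…,a_{8} = 0, 3, -6, 21, -60, 183, -546, 1641, -4920.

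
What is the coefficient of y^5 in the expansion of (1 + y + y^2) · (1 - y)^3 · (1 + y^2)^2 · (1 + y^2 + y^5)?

-9

(1 + y + y^2) has coefficients 1,1,1 for degrees 0…2.
(1 - y)^3 has coefficients 1,-3,3,-1,0,0 for degrees 0…5.
Multiplying by (1 + y^2)^2 gives running coefficients 1,-3,5,-7,7,-5 for degrees 0…5.
Finally multiplying by (1 + y^2 + y^5), the product of all factors after the first has coefficients 1,-3,6,-10,12,-11 for degrees 0…5.
[y^5] = 1·(-11) + 1·12 + 1·(-10) = -9.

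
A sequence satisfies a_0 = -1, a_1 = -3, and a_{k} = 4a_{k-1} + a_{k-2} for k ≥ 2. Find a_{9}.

The ordinary generating function has denominator 1 - 4x - x^2.
Iterating the recurrence: a_0,…,a_{9} = -1, -3, -13, -55, -233, -987, -4181, -17711, -75025, -317811.

-317811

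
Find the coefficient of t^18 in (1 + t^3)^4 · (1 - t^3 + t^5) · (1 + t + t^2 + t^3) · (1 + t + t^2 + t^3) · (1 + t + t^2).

34

(1 + t^3)^4 has coefficients 1,0,0,4,0,0,6,0,0,4,0,0,1 for degrees 0…12.
(1 - t^3 + t^5) has coefficients 1,0,0,-1,0,1,0,0,0,0,0,0,0,0,0,0,0,0,0 for degrees 0…18.
Multiplying by (1 + t + t^2 + t^3) gives running coefficients 1,1,1,0,-1,0,0,1,1,0,0,0,0,0,0,0,0,0,0 for degrees 0…18.
Multiplying by (1 + t + t^2 + t^3) gives running coefficients 1,2,3,3,1,0,-1,0,2,2,2,1,0,0,0,0,0,0,0 for degrees 0…18.
Finally multiplying by (1 + t + t^2), the product of all factors after the first has coefficients 1,3,6,8,7,4,0,-1,1,4,6,5,3,1,0,0,0,0,0 for degrees 0…18.
[t^18] = 1·0 + 4·0 + 6·3 + 4·4 + 1·0 = 34.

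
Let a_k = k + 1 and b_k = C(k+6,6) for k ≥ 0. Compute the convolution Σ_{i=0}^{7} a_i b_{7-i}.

Write out a_i and b_{7-i} for i = 0,…,7 and sum the products.
Σ = 1·1716 + 2·924 + 3·462 + 4·210 + 5·84 + 6·28 + 7·7 + 8·1 = 6435.

6435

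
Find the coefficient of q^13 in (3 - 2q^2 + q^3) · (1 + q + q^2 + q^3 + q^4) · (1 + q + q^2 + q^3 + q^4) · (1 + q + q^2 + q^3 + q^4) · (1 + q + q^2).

5

(3 - 2q^2 + q^3) has coefficients 3,0,-2,1 for degrees 0…3.
(1 + q + q^2 + q^3 + q^4) has coefficients 1,1,1,1,1,0,0,0,0,0,0,0,0,0 for degrees 0…13.
Multiplying by (1 + q + q^2 + q^3 + q^4) gives running coefficients 1,2,3,4,5,4,3,2,1,0,0,0,0,0 for degrees 0…13.
Multiplying by (1 + q + q^2 + q^3 + q^4) gives running coefficients 1,3,6,10,15,18,19,18,15,10,6,3,1,0 for degrees 0…13.
Finally multiplying by (1 + q + q^2), the product of all factors after the first has coefficients 1,4,10,19,31,43,52,55,52,43,31,19,10,4 for degrees 0…13.
[q^13] = 3·4 − 2·19 + 1·31 = 5.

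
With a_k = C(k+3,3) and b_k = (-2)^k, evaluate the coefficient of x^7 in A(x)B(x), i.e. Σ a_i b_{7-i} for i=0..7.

This is [x^7] in the product of the two ordinary generating functions.
Σ = 1·(-128) + 4·64 + 10·(-32) + 20·16 + 35·(-8) + 56·4 + 84·(-2) + 120·1 = 24.

24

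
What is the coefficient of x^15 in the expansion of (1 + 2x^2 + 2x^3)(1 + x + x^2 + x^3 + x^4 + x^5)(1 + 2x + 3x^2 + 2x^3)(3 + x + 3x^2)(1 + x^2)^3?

(1 + 2x^2 + 2x^3) has coefficients 1,0,2,2 for degrees 0…3.
(1 + x + x^2 + x^3 + x^4 + x^5) has coefficients 1,1,1,1,1,1,0,0,0,0,0,0,0,0,0,0 for degrees 0…15.
Multiplying by (1 + 2x + 3x^2 + 2x^3) gives running coefficients 1,3,6,8,8,8,7,5,2,0,0,0,0,0,0,0 for degrees 0…15.
Multiplying by (3 + x + 3x^2) gives running coefficients 3,10,24,39,50,56,53,46,32,17,6,0,0,0,0,0 for degrees 0…15.
Finally multiplying by (1 + x^2)^3, the product of all factors after the first has coefficients 3,10,33,69,131,203,278,341,365,362,311,245,167,97,50,17 for degrees 0…15.
[x^15] = 1·17 + 2·97 + 2·167 = 545.

545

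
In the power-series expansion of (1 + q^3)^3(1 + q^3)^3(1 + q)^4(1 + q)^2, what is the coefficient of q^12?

(1 + q^3)^3 has coefficients 1,0,0,3,0,0,3,0,0,1 for degrees 0…9.
(1 + q^3)^3 has coefficients 1,0,0,3,0,0,3,0,0,1,0,0,0 for degrees 0…12.
Multiplying by (1 + q)^4 gives running coefficients 1,4,6,7,13,18,15,15,18,13,7,6,4 for degrees 0…12.
Finally multiplying by (1 + q)^2, the product of all factors after the first has coefficients 1,6,15,23,33,51,64,63,63,64,51,33,23 for degrees 0…12.
[q^12] = 1·23 + 3·64 + 3·64 + 1·23 = 430.

430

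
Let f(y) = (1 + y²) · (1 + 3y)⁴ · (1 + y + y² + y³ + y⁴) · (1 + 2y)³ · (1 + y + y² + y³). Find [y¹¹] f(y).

(1 + y²) has coefficients 1,0,1 for degrees 0…2.
(1 + 3y)⁴ has coefficients 1,12,54,108,81,0,0,0,0,0,0,0 for degrees 0…11.
Multiplying by (1 + y + y² + y³ + y⁴) gives running coefficients 1,13,67,175,256,255,243,189,81,0,0,0 for degrees 0…11.
Multiplying by (1 + 2y)³ gives running coefficients 1,19,157,741,2214,4427,6245,6755,6171,4698,2484,648 for degrees 0…11.
Finally multiplying by (1 + y + y² + y³), the product of all factors after the first has coefficients 1,20,177,918,3131,7539,13627,19641,23598,23869,20108,14001 for degrees 0…11.
[y¹¹] = 1·14001 + 1·23869 = 37870.

37870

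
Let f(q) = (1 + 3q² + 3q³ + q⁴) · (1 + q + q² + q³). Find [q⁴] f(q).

7

(1 + 3q² + 3q³ + q⁴) has coefficients 1,0,3,3,1 for degrees 0…4.
(1 + q + q² + q³) has coefficients 1,1,1,1,0 for degrees 0…4.
[q⁴] = 1·0 + 3·1 + 3·1 + 1·1 = 7.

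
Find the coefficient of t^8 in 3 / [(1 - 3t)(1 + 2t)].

12117

The denominator gives the recurrence a_n = a_(n−1) + 6a_(n−2) for n ≥ 2; the numerator fixes a_0 = 3, a_1 = 3.
Iterating: 3, 3, 21, 39, 165, 399, 1389, 3783, 12117, so a_8 = 12117.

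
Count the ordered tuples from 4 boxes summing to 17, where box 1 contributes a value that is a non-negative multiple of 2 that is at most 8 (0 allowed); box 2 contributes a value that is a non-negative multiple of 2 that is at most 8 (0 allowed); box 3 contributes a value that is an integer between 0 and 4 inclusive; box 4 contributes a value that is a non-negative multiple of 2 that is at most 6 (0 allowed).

The generating function for the choices is (1 + x^2 + x^4 + x^6 + x^8)·(1 + x^2 + x^4 + x^6 + x^8)·(1 + x + x^2 + x^3 + x^4)·(1 + x^2 + x^4 + x^6); the count is [x^17].
(1 + x^2 + x^4 + x^6 + x^8) has coefficients 1,0,1,0,1,0,1,0,1 for degrees 0…8.
(1 + x^2 + x^4 + x^6 + x^8) has coefficients 1,0,1,0,1,0,1,0,1,0,0,0,0,0,0,0,0,0 for degrees 0…17.
Multiplying by (1 + x + x^2 + x^3 + x^4) gives running coefficients 1,1,2,2,3,2,3,2,3,2,2,1,1,0,0,0,0,0 for degrees 0…17.
Finally multiplying by (1 + x^2 + x^4 + x^6), the product of all factors after the first has coefficients 1,1,3,3,6,5,9,7,11,8,11,7,9,5,6,3,3,1 for degrees 0…17.
[x^17] = 1·1 + 1·3 + 1·5 + 1·7 + 1·8 = 24.

24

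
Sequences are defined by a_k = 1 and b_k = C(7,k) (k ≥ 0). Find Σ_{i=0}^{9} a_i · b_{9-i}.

Write out a_i and b_{9-i} for i = 0,…,9 and sum the products.
Σ = 1·0 + 1·0 + 1·1 + 1·7 + 1·21 + 1·35 + 1·35 + 1·21 + 1·7 + 1·1 = 128.

128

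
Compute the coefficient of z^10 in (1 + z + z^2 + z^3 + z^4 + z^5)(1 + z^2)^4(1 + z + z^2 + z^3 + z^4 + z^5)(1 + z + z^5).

(1 + z + z^2 + z^3 + z^4 + z^5) has coefficients 1,1,1,1,1,1 for degrees 0…5.
(1 + z^2)^4 has coefficients 1,0,4,0,6,0,4,0,1,0,0 for degrees 0…10.
Multiplying by (1 + z + z^2 + z^3 + z^4 + z^5) gives running coefficients 1,1,5,5,11,11,14,14,11,11,5 for degrees 0…10.
Finally multiplying by (1 + z + z^5), the product of all factors after the first has coefficients 1,2,6,10,16,23,26,33,30,33,27 for degrees 0…10.
[z^10] = 1·27 + 1·33 + 1·30 + 1·33 + 1·26 + 1·23 = 172.

172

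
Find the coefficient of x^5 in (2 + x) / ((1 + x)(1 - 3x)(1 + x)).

317

The denominator gives the recurrence a_n = a_(n−1) + 5a_(n−2) + 3a_(n−3) for n ≥ 3; the numerator fixes a_0 = 2, a_1 = 3, a_2 = 13.
Iterating: 2, 3, 13, 34, 108, 317, so a_5 = 317.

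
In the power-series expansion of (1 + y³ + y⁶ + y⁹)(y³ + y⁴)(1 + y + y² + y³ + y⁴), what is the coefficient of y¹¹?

3

(1 + y³ + y⁶ + y⁹) has coefficients 1,0,0,1,0,0,1,0,0,1 for degrees 0…9.
(y³ + y⁴) has coefficients 0,0,0,1,1,0,0,0,0,0,0,0 for degrees 0…11.
Finally multiplying by (1 + y + y² + y³ + y⁴), the product of all factors after the first has coefficients 0,0,0,1,2,2,2,2,1,0,0,0 for degrees 0…11.
[y¹¹] = 1·0 + 1·1 + 1·2 + 1·0 = 3.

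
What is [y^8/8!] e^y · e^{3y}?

The EGF product rule gives c_8 = Σ_{k_1+k_2=8} C(8; k_1,k_2) · ∏ g_i(k_i), where e^y gives (1)^k; e^{3y} gives (3)^k.
g_1(k) for k = 0…8: 1, 1, 1, 1, 1, 1, 1, 1, 1.
g_2(k) for k = 0…8: 1, 3, 9, 27, 81, 243, 729, 2187, 6561.
c_8 = Σ_k C(8,k)·g_1(k)·g_2(8−k) = 1·1·6561 + 8·1·2187 + 28·1·729 + 56·1·243 + 70·1·81 + 56·1·27 + 28·1·9 + 8·1·3 + 1·1·1 = 6561 + 17496 + 20412 + 13608 + 5670 + 1512 + 252 + 24 + 1 = 65536.

65536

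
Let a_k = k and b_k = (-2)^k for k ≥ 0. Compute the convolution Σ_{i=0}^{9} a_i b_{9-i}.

This is [x^9] in the product of the two ordinary generating functions.
Σ = 0·(-512) + 1·256 + 2·(-128) + 3·64 + 4·(-32) + 5·16 + 6·(-8) + 7·4 + 8·(-2) + 9·1 = 117.

117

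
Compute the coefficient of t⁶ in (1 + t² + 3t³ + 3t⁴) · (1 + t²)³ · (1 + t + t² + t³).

34

(1 + t² + 3t³ + 3t⁴) has coefficients 1,0,1,3,3 for degrees 0…4.
(1 + t²)³ has coefficients 1,0,3,0,3,0,1 for degrees 0…6.
Finally multiplying by (1 + t + t² + t³), the product of all factors after the first has coefficients 1,1,4,4,6,6,4 for degrees 0…6.
[t⁶] = 1·4 + 1·6 + 3·4 + 3·4 = 34.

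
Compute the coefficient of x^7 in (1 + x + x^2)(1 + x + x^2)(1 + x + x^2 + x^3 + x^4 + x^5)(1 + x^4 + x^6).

(1 + x + x^2) has coefficients 1,1,1 for degrees 0…2.
(1 + x + x^2) has coefficients 1,1,1,0,0,0,0,0 for degrees 0…7.
Multiplying by (1 + x + x^2 + x^3 + x^4 + x^5) gives running coefficients 1,2,3,3,3,3,2,1 for degrees 0…7.
Finally multiplying by (1 + x^4 + x^6), the product of all factors after the first has coefficients 1,2,3,3,4,5,6,6 for degrees 0…7.
[x^7] = 1·6 + 1·6 + 1·5 = 17.

17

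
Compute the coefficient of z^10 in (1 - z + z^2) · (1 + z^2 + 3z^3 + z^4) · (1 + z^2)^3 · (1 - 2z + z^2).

-12

(1 - z + z^2) has coefficients 1,-1,1 for degrees 0…2.
(1 + z^2 + 3z^3 + z^4) has coefficients 1,0,1,3,1,0,0,0,0,0,0 for degrees 0…10.
Multiplying by (1 + z^2)^3 gives running coefficients 1,0,4,3,7,9,7,9,4,3,1 for degrees 0…10.
Finally multiplying by (1 - 2z + z^2), the product of all factors after the first has coefficients 1,-2,5,-5,5,-2,-4,4,-7,4,-1 for degrees 0…10.
[z^10] = 1·(-1) − 1·4 + 1·(-7) = -12.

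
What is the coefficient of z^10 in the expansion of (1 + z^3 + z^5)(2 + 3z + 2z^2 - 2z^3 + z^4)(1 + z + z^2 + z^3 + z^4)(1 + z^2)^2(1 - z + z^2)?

33

(1 + z^3 + z^5) has coefficients 1,0,0,1,0,1 for degrees 0…5.
(2 + 3z + 2z^2 - 2z^3 + z^4) has coefficients 2,3,2,-2,1,0,0,0,0,0,0 for degrees 0…10.
Multiplying by (1 + z + z^2 + z^3 + z^4) gives running coefficients 2,5,7,5,6,4,1,-1,1,0,0 for degrees 0…10.
Multiplying by (1 + z^2)^2 gives running coefficients 2,5,11,15,22,19,20,12,9,2,3 for degrees 0…10.
Finally multiplying by (1 - z + z^2), the product of all factors after the first has coefficients 2,3,8,9,18,12,23,11,17,5,10 for degrees 0…10.
[z^10] = 1·10 + 1·11 + 1·12 = 33.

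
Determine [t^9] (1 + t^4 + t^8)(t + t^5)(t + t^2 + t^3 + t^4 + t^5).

2

(1 + t^4 + t^8) has coefficients 1,0,0,0,1,0,0,0,1 for degrees 0…8.
(t + t^5) has coefficients 0,1,0,0,0,1,0,0,0,0 for degrees 0…9.
Finally multiplying by (t + t^2 + t^3 + t^4 + t^5), the product of all factors after the first has coefficients 0,0,1,1,1,1,2,1,1,1 for degrees 0…9.
[t^9] = 1·1 + 1·1 + 1·0 = 2.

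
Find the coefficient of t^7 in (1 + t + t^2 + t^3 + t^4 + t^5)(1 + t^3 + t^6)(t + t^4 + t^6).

(1 + t + t^2 + t^3 + t^4 + t^5) has coefficients 1,1,1,1,1,1 for degrees 0…5.
(1 + t^3 + t^6) has coefficients 1,0,0,1,0,0,1,0 for degrees 0…7.
Finally multiplying by (t + t^4 + t^6), the product of all factors after the first has coefficients 0,1,0,0,2,0,1,2 for degrees 0…7.
[t^7] = 1·2 + 1·1 + 1·0 + 1·2 + 1·0 + 1·0 = 5.

5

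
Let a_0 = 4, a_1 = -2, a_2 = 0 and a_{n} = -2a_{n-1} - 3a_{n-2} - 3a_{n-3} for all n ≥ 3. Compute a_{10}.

The ordinary generating function has denominator 1 + 2z + 3z^2 + 3z^3.
Iterating the recurrence: a_0,…,a_{10} = 4, -2, 0, -6, 18, -18, 0, 0, 54, -108, 54.

54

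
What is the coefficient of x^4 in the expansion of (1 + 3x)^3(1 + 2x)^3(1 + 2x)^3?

3624

(1 + 3x)^3 has coefficients 1,9,27,27 for degrees 0…3.
(1 + 2x)^3 has coefficients 1,6,12,8,0 for degrees 0…4.
Finally multiplying by (1 + 2x)^3, the product of all factors after the first has coefficients 1,12,60,160,240 for degrees 0…4.
[x^4] = 1·240 + 9·160 + 27·60 + 27·12 = 3624.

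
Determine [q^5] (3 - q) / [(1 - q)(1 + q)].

-1

The denominator gives the recurrence a_n = a_(n−2) for n ≥ 2; the numerator fixes a_0 = 3, a_1 = -1.
Iterating: 3, -1, 3, -1, 3, -1, so a_5 = -1.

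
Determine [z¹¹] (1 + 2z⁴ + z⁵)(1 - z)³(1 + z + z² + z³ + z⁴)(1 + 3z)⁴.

-72

(1 + 2z⁴ + z⁵) has coefficients 1,0,0,0,2,1 for degrees 0…5.
(1 - z)³ has coefficients 1,-3,3,-1,0,0,0,0,0,0,0,0 for degrees 0…11.
Multiplying by (1 + z + z² + z³ + z⁴) gives running coefficients 1,-2,1,0,0,-1,2,-1,0,0,0,0 for degrees 0…11.
Finally multiplying by (1 + 3z)⁴, the product of all factors after the first has coefficients 1,10,31,12,-81,-55,71,-31,-12,81,54,-81 for degrees 0…11.
[z¹¹] = 1·(-81) + 2·(-31) + 1·71 = -72.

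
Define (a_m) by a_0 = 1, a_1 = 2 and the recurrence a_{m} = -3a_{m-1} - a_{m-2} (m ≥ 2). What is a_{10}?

-16114

The ordinary generating function has denominator 1 + 3x + x^2.
Iterating the recurrence: a_0,…,a_{10} = 1, 2, -7, 19, -50, 131, -343, 898, -2351, 6155, -16114.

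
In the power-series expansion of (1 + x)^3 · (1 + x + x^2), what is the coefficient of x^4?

4

(1 + x)^3 has coefficients 1,3,3,1 for degrees 0…3.
(1 + x + x^2) has coefficients 1,1,1,0,0 for degrees 0…4.
[x^4] = 1·0 + 3·0 + 3·1 + 1·1 = 4.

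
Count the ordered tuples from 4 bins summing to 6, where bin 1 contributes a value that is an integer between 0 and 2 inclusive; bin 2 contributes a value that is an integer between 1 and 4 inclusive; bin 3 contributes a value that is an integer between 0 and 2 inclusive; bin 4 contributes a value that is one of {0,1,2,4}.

The generating function for the choices is (1 + y + y^2)·(y + y^2 + y^3 + y^4)·(1 + y + y^2)·(1 + y + y^2 + y^4); the count is [y^6].
(1 + y + y^2) has coefficients 1,1,1 for degrees 0…2.
(y + y^2 + y^3 + y^4) has coefficients 0,1,1,1,1,0,0 for degrees 0…6.
Multiplying by (1 + y + y^2) gives running coefficients 0,1,2,3,3,2,1 for degrees 0…6.
Finally multiplying by (1 + y + y^2 + y^4), the product of all factors after the first has coefficients 0,1,3,6,8,9,8 for degrees 0…6.
[y^6] = 1·8 + 1·9 + 1·8 = 25.

25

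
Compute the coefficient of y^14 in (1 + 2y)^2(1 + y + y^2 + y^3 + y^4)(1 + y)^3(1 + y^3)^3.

131

(1 + 2y)^2 has coefficients 1,4,4 for degrees 0…2.
(1 + y + y^2 + y^3 + y^4) has coefficients 1,1,1,1,1,0,0,0,0,0,0,0,0,0,0 for degrees 0…14.
Multiplying by (1 + y)^3 gives running coefficients 1,4,7,8,8,7,4,1,0,0,0,0,0,0,0 for degrees 0…14.
Finally multiplying by (1 + y^3)^3, the product of all factors after the first has coefficients 1,4,7,11,20,28,31,37,42,37,31,28,20,11,7 for degrees 0…14.
[y^14] = 1·7 + 4·11 + 4·20 = 131.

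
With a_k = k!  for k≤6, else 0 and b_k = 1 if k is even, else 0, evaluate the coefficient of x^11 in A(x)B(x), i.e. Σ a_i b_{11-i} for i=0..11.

This is [x^11] in the product of the two ordinary generating functions.
Σ = 1·0 + 1·1 + 2·0 + 6·1 + 24·0 + 120·1 + 720·0 + 0·1 + 0·0 + 0·1 + 0·0 + 0·1 = 127.

127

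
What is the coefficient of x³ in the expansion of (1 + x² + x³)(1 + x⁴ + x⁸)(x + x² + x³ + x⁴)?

2

(1 + x² + x³) has coefficients 1,0,1,1 for degrees 0…3.
(1 + x⁴ + x⁸) has coefficients 1,0,0,0 for degrees 0…3.
Finally multiplying by (x + x² + x³ + x⁴), the product of all factors after the first has coefficients 0,1,1,1 for degrees 0…3.
[x³] = 1·1 + 1·1 + 1·0 = 2.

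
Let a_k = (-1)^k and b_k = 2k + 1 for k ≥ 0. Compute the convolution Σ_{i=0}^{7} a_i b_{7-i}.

This is [x^7] in the product of the two ordinary generating functions.
Σ = 1·15 − 1·13 + 1·11 − 1·9 + 1·7 − 1·5 + 1·3 − 1·1 = 8.

8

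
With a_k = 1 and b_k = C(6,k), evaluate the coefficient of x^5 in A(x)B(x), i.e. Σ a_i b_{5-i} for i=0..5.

63

Write out a_i and b_{5-i} for i = 0,…,5 and sum the products.
Σ = 1·6 + 1·15 + 1·20 + 1·15 + 1·6 + 1·1 = 63.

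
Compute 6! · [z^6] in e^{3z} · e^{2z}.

The EGF product rule gives c_6 = Σ_{k_1+k_2=6} C(6; k_1,k_2) · ∏ g_i(k_i), where e^{3z} gives (3)^k; e^{2z} gives (2)^k.
g_1(k) for k = 0…6: 1, 3, 9, 27, 81, 243, 729.
g_2(k) for k = 0…6: 1, 2, 4, 8, 16, 32, 64.
c_6 = Σ_k C(6,k)·g_1(k)·g_2(6−k) = 1·1·64 + 6·3·32 + 15·9·16 + 20·27·8 + 15·81·4 + 6·243·2 + 1·729·1 = 64 + 576 + 2160 + 4320 + 4860 + 2916 + 729 = 15625.

15625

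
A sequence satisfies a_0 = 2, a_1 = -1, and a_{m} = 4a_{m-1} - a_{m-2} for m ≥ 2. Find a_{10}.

-232406

The ordinary generating function has denominator 1 - 4x + x^2.
Iterating the recurrence: a_0,…,a_{10} = 2, -1, -6, -23, -86, -321, -1198, -4471, -16686, -62273, -232406.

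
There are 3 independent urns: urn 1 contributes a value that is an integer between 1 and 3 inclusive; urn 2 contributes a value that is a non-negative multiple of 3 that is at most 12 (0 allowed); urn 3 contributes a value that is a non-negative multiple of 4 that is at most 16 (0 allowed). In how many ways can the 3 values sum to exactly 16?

The generating function for the choices is (z + z² + z³)·(1 + z³ + z⁶ + z⁹ + z¹²)·(1 + z⁴ + z⁸ + z¹² + z¹⁶); the count is [z¹⁶].
(z + z² + z³) has coefficients 0,1,1,1 for degrees 0…3.
(1 + z³ + z⁶ + z⁹ + z¹²) has coefficients 1,0,0,1,0,0,1,0,0,1,0,0,1,0,0,0,0 for degrees 0…16.
Finally multiplying by (1 + z⁴ + z⁸ + z¹² + z¹⁶), the product of all factors after the first has coefficients 1,0,0,1,1,0,1,1,1,1,1,1,2,1,1,1,2 for degrees 0…16.
[z¹⁶] = 1·1 + 1·1 + 1·1 = 3.

3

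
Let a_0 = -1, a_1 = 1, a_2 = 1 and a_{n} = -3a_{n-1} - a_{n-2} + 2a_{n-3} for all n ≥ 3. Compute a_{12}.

The ordinary generating function has denominator 1 + 3y + y^2 - 2y^3.
Iterating the recurrence: a_0,…,a_{12} = -1, 1, 1, -6, 19, -49, 116, -261, 569, -1214, 2551, -5301, 10924.

10924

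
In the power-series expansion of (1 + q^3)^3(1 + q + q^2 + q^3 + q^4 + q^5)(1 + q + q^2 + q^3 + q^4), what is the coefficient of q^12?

19

(1 + q^3)^3 has coefficients 1,0,0,3,0,0,3,0,0,1 for degrees 0…9.
(1 + q + q^2 + q^3 + q^4 + q^5) has coefficients 1,1,1,1,1,1,0,0,0,0,0,0,0 for degrees 0…12.
Finally multiplying by (1 + q + q^2 + q^3 + q^4), the product of all factors after the first has coefficients 1,2,3,4,5,5,4,3,2,1,0,0,0 for degrees 0…12.
[q^12] = 1·0 + 3·1 + 3·4 + 1·4 = 19.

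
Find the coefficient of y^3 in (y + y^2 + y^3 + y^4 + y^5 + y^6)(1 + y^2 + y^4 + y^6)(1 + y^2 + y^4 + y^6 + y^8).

3

(y + y^2 + y^3 + y^4 + y^5 + y^6) has coefficients 0,1,1,1 for degrees 0…3.
(1 + y^2 + y^4 + y^6) has coefficients 1,0,1,0 for degrees 0…3.
Finally multiplying by (1 + y^2 + y^4 + y^6 + y^8), the product of all factors after the first has coefficients 1,0,2,0 for degrees 0…3.
[y^3] = 1·2 + 1·0 + 1·1 = 3.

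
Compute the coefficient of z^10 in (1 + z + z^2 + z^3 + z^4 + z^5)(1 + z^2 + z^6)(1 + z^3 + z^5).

5

(1 + z + z^2 + z^3 + z^4 + z^5) has coefficients 1,1,1,1,1,1 for degrees 0…5.
(1 + z^2 + z^6) has coefficients 1,0,1,0,0,0,1,0,0,0,0 for degrees 0…10.
Finally multiplying by (1 + z^3 + z^5), the product of all factors after the first has coefficients 1,0,1,1,0,2,1,1,0,1,0 for degrees 0…10.
[z^10] = 1·0 + 1·1 + 1·0 + 1·1 + 1·1 + 1·2 = 5.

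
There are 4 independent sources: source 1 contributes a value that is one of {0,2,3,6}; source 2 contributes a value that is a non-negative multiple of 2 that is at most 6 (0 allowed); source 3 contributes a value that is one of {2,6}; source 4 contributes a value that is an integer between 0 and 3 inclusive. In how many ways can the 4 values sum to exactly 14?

10

The generating function for the choices is (1 + z² + z³ + z⁶)·(1 + z² + z⁴ + z⁶)·(z² + z⁶)·(1 + z + z² + z³); the count is [z¹⁴].
(1 + z² + z³ + z⁶) has coefficients 1,0,1,1,0,0,1 for degrees 0…6.
(1 + z² + z⁴ + z⁶) has coefficients 1,0,1,0,1,0,1,0,0,0,0,0,0,0,0 for degrees 0…14.
Multiplying by (z² + z⁶) gives running coefficients 0,0,1,0,1,0,2,0,2,0,1,0,1,0,0 for degrees 0…14.
Finally multiplying by (1 + z + z² + z³), the product of all factors after the first has coefficients 0,0,1,1,2,2,3,3,4,4,3,3,2,2,1 for degrees 0…14.
[z¹⁴] = 1·1 + 1·2 + 1·3 + 1·4 = 10.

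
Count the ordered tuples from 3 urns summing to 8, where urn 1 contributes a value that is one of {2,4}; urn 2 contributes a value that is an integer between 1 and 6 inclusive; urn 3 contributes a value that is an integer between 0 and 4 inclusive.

The generating function for the choices is (q² + q⁴)·(q + q² + q³ + q⁴ + q⁵ + q⁶)·(1 + q + q² + q³ + q⁴); the count is [q⁸].
(q² + q⁴) has coefficients 0,0,1,0,1 for degrees 0…4.
(q + q² + q³ + q⁴ + q⁵ + q⁶) has coefficients 0,1,1,1,1,1,1,0,0 for degrees 0…8.
Finally multiplying by (1 + q + q² + q³ + q⁴), the product of all factors after the first has coefficients 0,1,2,3,4,5,5,4,3 for degrees 0…8.
[q⁸] = 1·5 + 1·4 = 9.

9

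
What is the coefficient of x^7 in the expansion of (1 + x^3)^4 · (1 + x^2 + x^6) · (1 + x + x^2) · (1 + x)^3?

(1 + x^3)^4 has coefficients 1,0,0,4,0,0,6,0 for degrees 0…7.
(1 + x^2 + x^6) has coefficients 1,0,1,0,0,0,1,0 for degrees 0…7.
Multiplying by (1 + x + x^2) gives running coefficients 1,1,2,1,1,0,1,1 for degrees 0…7.
Finally multiplying by (1 + x)^3, the product of all factors after the first has coefficients 1,4,8,11,11,8,5,5 for degrees 0…7.
[x^7] = 1·5 + 4·11 + 6·4 = 73.

73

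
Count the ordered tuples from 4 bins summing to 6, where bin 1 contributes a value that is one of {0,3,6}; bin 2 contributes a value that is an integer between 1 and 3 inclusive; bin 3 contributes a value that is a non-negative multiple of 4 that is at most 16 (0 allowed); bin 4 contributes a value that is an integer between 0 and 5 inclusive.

The generating function for the choices is (1 + z^3 + z^6)·(z + z^2 + z^3)·(1 + z^4 + z^8 + z^12 + z^16)·(1 + z + z^2 + z^3 + z^4 + z^5); the count is [z^6].
(1 + z^3 + z^6) has coefficients 1,0,0,1,0,0,1 for degrees 0…6.
(z + z^2 + z^3) has coefficients 0,1,1,1,0,0,0 for degrees 0…6.
Multiplying by (1 + z^4 + z^8 + z^12 + z^16) gives running coefficients 0,1,1,1,0,1,1 for degrees 0…6.
Finally multiplying by (1 + z + z^2 + z^3 + z^4 + z^5), the product of all factors after the first has coefficients 0,1,2,3,3,4,5 for degrees 0…6.
[z^6] = 1·5 + 1·3 + 1·0 = 8.

8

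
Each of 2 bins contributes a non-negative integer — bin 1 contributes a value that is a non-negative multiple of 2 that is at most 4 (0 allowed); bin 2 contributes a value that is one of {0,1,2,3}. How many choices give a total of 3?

2

The generating function for the choices is (1 + x^2 + x^4)·(1 + x + x^2 + x^3); the count is [x^3].
(1 + x^2 + x^4) has coefficients 1,0,1,0 for degrees 0…3.
(1 + x + x^2 + x^3) has coefficients 1,1,1,1 for degrees 0…3.
[x^3] = 1·1 + 1·1 = 2.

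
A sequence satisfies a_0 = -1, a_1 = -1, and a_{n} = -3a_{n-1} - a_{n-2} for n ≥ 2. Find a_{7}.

The ordinary generating function has denominator 1 + 3y + y^2.
Iterating the recurrence: a_0,…,a_{7} = -1, -1, 4, -11, 29, -76, 199, -521.

-521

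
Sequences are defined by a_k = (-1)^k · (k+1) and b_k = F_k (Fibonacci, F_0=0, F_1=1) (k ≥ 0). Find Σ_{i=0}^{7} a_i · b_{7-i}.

This is [x^7] in the product of the two ordinary generating functions.
Σ = 1·13 − 2·8 + 3·5 − 4·3 + 5·2 − 6·1 + 7·1 − 8·0 = 11.

11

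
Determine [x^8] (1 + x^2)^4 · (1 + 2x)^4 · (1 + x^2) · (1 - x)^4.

-29

(1 + x^2)^4 has coefficients 1,0,4,0,6,0,4,0,1 for degrees 0…8.
(1 + 2x)^4 has coefficients 1,8,24,32,16,0,0,0,0 for degrees 0…8.
Multiplying by (1 + x^2) gives running coefficients 1,8,25,40,40,32,16,0,0 for degrees 0…8.
Finally multiplying by (1 - x)^4, the product of all factors after the first has coefficients 1,4,-1,-16,-1,20,-7,8,8 for degrees 0…8.
[x^8] = 1·8 + 4·(-7) + 6·(-1) + 4·(-1) + 1·1 = -29.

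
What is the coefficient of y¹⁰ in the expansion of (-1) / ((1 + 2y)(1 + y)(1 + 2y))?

The denominator gives the recurrence a_n = −5a_(n−1) − 8a_(n−2) − 4a_(n−3) for n ≥ 3; the numerator fixes a_0 = -1, a_1 = 5, a_2 = -17.
Iterating: -1, 5, -17, 49, -129, 321, -769, 1793, -4097, 9217, -20481, so a_10 = -20481.

-20481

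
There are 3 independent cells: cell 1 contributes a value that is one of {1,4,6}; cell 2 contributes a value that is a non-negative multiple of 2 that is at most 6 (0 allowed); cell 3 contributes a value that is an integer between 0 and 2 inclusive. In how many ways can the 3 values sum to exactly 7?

The generating function for the choices is (t + t⁴ + t⁶)·(1 + t² + t⁴ + t⁶)·(1 + t + t²); the count is [t⁷].
(t + t⁴ + t⁶) has coefficients 0,1,0,0,1,0,1 for degrees 0…6.
(1 + t² + t⁴ + t⁶) has coefficients 1,0,1,0,1,0,1,0 for degrees 0…7.
Finally multiplying by (1 + t + t²), the product of all factors after the first has coefficients 1,1,2,1,2,1,2,1 for degrees 0…7.
[t⁷] = 1·2 + 1·1 + 1·1 = 4.

4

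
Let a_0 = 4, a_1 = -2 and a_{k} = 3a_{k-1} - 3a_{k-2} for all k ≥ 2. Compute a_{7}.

The ordinary generating function has denominator 1 - 3t + 3t^2.
Iterating the recurrence: a_0,…,a_{7} = 4, -2, -18, -48, -90, -126, -108, 54.

54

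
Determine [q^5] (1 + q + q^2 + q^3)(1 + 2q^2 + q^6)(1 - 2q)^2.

6

(1 + q + q^2 + q^3) has coefficients 1,1,1,1 for degrees 0…3.
(1 + 2q^2 + q^6) has coefficients 1,0,2,0,0,0 for degrees 0…5.
Finally multiplying by (1 - 2q)^2, the product of all factors after the first has coefficients 1,-4,6,-8,8,0 for degrees 0…5.
[q^5] = 1·0 + 1·8 + 1·(-8) + 1·6 = 6.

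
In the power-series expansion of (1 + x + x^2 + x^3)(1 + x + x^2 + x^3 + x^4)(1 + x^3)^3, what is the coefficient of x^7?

19

(1 + x + x^2 + x^3) has coefficients 1,1,1,1 for degrees 0…3.
(1 + x + x^2 + x^3 + x^4) has coefficients 1,1,1,1,1,0,0,0 for degrees 0…7.
Finally multiplying by (1 + x^3)^3, the product of all factors after the first has coefficients 1,1,1,4,4,3,6,6 for degrees 0…7.
[x^7] = 1·6 + 1·6 + 1·3 + 1·4 = 19.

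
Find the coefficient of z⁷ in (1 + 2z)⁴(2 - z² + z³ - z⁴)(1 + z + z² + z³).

(1 + 2z)⁴ has coefficients 1,8,24,32,16 for degrees 0…4.
(2 - z² + z³ - z⁴) has coefficients 2,0,-1,1,-1,0,0,0 for degrees 0…7.
Finally multiplying by (1 + z + z² + z³), the product of all factors after the first has coefficients 2,2,1,2,-1,-1,0,-1 for degrees 0…7.
[z⁷] = 1·(-1) + 8·0 + 24·(-1) + 32·(-1) + 16·2 = -25.

-25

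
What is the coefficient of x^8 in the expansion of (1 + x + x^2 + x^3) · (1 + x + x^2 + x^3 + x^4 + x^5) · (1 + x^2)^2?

(1 + x + x^2 + x^3) has coefficients 1,1,1,1 for degrees 0…3.
(1 + x + x^2 + x^3 + x^4 + x^5) has coefficients 1,1,1,1,1,1,0,0,0 for degrees 0…8.
Finally multiplying by (1 + x^2)^2, the product of all factors after the first has coefficients 1,1,3,3,4,4,3,3,1 for degrees 0…8.
[x^8] = 1·1 + 1·3 + 1·3 + 1·4 = 11.

11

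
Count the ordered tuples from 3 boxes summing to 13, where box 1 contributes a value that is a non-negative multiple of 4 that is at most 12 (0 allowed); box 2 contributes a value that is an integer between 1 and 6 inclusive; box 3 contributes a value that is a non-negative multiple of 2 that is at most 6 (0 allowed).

6

The generating function for the choices is (1 + z⁴ + z⁸ + z¹²)·(z + z² + z³ + z⁴ + z⁵ + z⁶)·(1 + z² + z⁴ + z⁶); the count is [z¹³].
(1 + z⁴ + z⁸ + z¹²) has coefficients 1,0,0,0,1,0,0,0,1,0,0,0,1 for degrees 0…12.
(z + z² + z³ + z⁴ + z⁵ + z⁶) has coefficients 0,1,1,1,1,1,1,0,0,0,0,0,0,0 for degrees 0…13.
Finally multiplying by (1 + z² + z⁴ + z⁶), the product of all factors after the first has coefficients 0,1,1,2,2,3,3,3,3,2,2,1,1,0 for degrees 0…13.
[z¹³] = 1·0 + 1·2 + 1·3 + 1·1 = 6.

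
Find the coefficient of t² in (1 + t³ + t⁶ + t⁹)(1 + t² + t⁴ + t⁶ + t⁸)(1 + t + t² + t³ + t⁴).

2

(1 + t³ + t⁶ + t⁹) has coefficients 1,0,0 for degrees 0…2.
(1 + t² + t⁴ + t⁶ + t⁸) has coefficients 1,0,1 for degrees 0…2.
Finally multiplying by (1 + t + t² + t³ + t⁴), the product of all factors after the first has coefficients 1,1,2 for degrees 0…2.
[t²] = 1·2 = 2.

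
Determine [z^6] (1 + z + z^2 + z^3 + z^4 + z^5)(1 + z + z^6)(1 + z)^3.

16

(1 + z + z^2 + z^3 + z^4 + z^5) has coefficients 1,1,1,1,1,1 for degrees 0…5.
(1 + z + z^6) has coefficients 1,1,0,0,0,0,1 for degrees 0…6.
Finally multiplying by (1 + z)^3, the product of all factors after the first has coefficients 1,4,6,4,1,0,1 for degrees 0…6.
[z^6] = 1·1 + 1·0 + 1·1 + 1·4 + 1·6 + 1·4 = 16.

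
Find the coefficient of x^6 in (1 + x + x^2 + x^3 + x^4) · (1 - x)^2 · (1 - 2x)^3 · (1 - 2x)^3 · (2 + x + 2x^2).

(1 + x + x^2 + x^3 + x^4) has coefficients 1,1,1,1,1 for degrees 0…4.
(1 - x)^2 has coefficients 1,-2,1,0,0,0,0 for degrees 0…6.
Multiplying by (1 - 2x)^3 gives running coefficients 1,-8,25,-38,28,-8,0 for degrees 0…6.
Multiplying by (1 - 2x)^3 gives running coefficients 1,-14,85,-292,620,-832,688 for degrees 0…6.
Finally multiplying by (2 + x + 2x^2), the product of all factors after the first has coefficients 2,-27,158,-527,1118,-1628,1784 for degrees 0…6.
[x^6] = 1·1784 + 1·(-1628) + 1·1118 + 1·(-527) + 1·158 = 905.

905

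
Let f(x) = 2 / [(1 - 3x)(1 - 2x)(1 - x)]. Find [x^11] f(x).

1577940

Partial fractions give a closed form: a_n = (9)·3^n + (-8)·2^n + (1)·1^n.
At n = 11: a_11 = 1577940.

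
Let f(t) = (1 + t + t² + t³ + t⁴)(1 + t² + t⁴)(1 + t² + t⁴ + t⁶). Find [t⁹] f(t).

(1 + t + t² + t³ + t⁴) has coefficients 1,1,1,1,1 for degrees 0…4.
(1 + t² + t⁴) has coefficients 1,0,1,0,1,0,0,0,0,0 for degrees 0…9.
Finally multiplying by (1 + t² + t⁴ + t⁶), the product of all factors after the first has coefficients 1,0,2,0,3,0,3,0,2,0 for degrees 0…9.
[t⁹] = 1·0 + 1·2 + 1·0 + 1·3 + 1·0 = 5.

5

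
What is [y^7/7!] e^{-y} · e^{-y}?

-128

The EGF product rule gives c_7 = Σ_{k_1+k_2=7} C(7; k_1,k_2) · ∏ g_i(k_i), where e^{-y} gives (-1)^k; e^{-y} gives (-1)^k.
g_1(k) for k = 0…7: 1, -1, 1, -1, 1, -1, 1, -1.
g_2(k) for k = 0…7: 1, -1, 1, -1, 1, -1, 1, -1.
c_7 = Σ_k C(7,k)·g_1(k)·g_2(7−k) = 1·1·(-1) + 7·(-1)·1 + 21·1·(-1) + 35·(-1)·1 + 35·1·(-1) + 21·(-1)·1 + 7·1·(-1) + 1·(-1)·1 = −1 − 7 − 21 − 35 − 35 − 21 − 7 − 1 = -128.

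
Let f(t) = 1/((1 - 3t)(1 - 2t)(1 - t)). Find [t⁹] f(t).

86526

Partial fractions give a closed form: a_n = (9/2)·3^n + (-4)·2^n + (1/2)·1^n.
At n = 9: a_9 = 86526.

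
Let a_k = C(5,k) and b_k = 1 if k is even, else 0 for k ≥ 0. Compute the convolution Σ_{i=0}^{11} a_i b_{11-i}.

Write out a_i and b_{11-i} for i = 0,…,11 and sum the products.
Σ = 1·0 + 5·1 + 10·0 + 10·1 + 5·0 + 1·1 + 0·0 + 0·1 + 0·0 + 0·1 + 0·0 + 0·1 = 16.

16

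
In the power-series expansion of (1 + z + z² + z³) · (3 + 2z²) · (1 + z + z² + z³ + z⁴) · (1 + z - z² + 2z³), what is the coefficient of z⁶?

(1 + z + z² + z³) has coefficients 1,1,1,1 for degrees 0…3.
(3 + 2z²) has coefficients 3,0,2,0,0,0,0 for degrees 0…6.
Multiplying by (1 + z + z² + z³ + z⁴) gives running coefficients 3,3,5,5,5,2,2 for degrees 0…6.
Finally multiplying by (1 + z - z² + 2z³), the product of all factors after the first has coefficients 3,6,5,13,11,12,9 for degrees 0…6.
[z⁶] = 1·9 + 1·12 + 1·11 + 1·13 = 45.

45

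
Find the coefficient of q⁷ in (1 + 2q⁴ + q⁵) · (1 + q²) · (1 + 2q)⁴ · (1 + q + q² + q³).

(1 + 2q⁴ + q⁵) has coefficients 1,0,0,0,2,1 for degrees 0…5.
(1 + q²) has coefficients 1,0,1,0,0,0,0,0 for degrees 0…7.
Multiplying by (1 + 2q)⁴ gives running coefficients 1,8,25,40,40,32,16,0 for degrees 0…7.
Finally multiplying by (1 + q + q² + q³), the product of all factors after the first has coefficients 1,9,34,74,113,137,128,88 for degrees 0…7.
[q⁷] = 1·88 + 2·74 + 1·34 = 270.

270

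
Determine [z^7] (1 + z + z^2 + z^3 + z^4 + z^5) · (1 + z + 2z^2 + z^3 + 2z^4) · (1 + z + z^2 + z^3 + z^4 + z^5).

(1 + z + z^2 + z^3 + z^4 + z^5) has coefficients 1,1,1,1,1,1 for degrees 0…5.
(1 + z + 2z^2 + z^3 + 2z^4) has coefficients 1,1,2,1,2,0,0,0 for degrees 0…7.
Finally multiplying by (1 + z + z^2 + z^3 + z^4 + z^5), the product of all factors after the first has coefficients 1,2,4,5,7,7,6,5 for degrees 0…7.
[z^7] = 1·5 + 1·6 + 1·7 + 1·7 + 1·5 + 1·4 = 34.

34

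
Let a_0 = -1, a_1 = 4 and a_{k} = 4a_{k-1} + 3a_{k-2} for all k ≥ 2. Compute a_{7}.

29608

The ordinary generating function has denominator 1 - 4q - 3q^2.
Iterating the recurrence: a_0,…,a_{7} = -1, 4, 13, 64, 295, 1372, 6373, 29608.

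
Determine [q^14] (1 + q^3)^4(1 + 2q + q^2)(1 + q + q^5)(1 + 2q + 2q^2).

(1 + q^3)^4 has coefficients 1,0,0,4,0,0,6,0,0,4,0,0,1 for degrees 0…12.
(1 + 2q + q^2) has coefficients 1,2,1,0,0,0,0,0,0,0,0,0,0,0,0 for degrees 0…14.
Multiplying by (1 + q + q^5) gives running coefficients 1,3,3,1,0,1,2,1,0,0,0,0,0,0,0 for degrees 0…14.
Finally multiplying by (1 + 2q + 2q^2), the product of all factors after the first has coefficients 1,5,11,13,8,3,4,7,6,2,0,0,0,0,0 for degrees 0…14.
[q^14] = 1·0 + 4·0 + 6·6 + 4·3 + 1·11 = 59.

59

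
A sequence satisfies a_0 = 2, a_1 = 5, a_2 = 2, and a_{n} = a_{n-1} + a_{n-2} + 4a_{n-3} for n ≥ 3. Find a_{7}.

365

The ordinary generating function has denominator 1 - y - y^2 - 4y^3.
Iterating the recurrence: a_0,…,a_{7} = 2, 5, 2, 15, 37, 60, 157, 365.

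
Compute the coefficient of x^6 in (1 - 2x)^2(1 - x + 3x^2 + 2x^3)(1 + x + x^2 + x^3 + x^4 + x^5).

(1 - 2x)^2 has coefficients 1,-4,4 for degrees 0…2.
(1 - x + 3x^2 + 2x^3) has coefficients 1,-1,3,2,0,0,0 for degrees 0…6.
Finally multiplying by (1 + x + x^2 + x^3 + x^4 + x^5), the product of all factors after the first has coefficients 1,0,3,5,5,5,4 for degrees 0…6.
[x^6] = 1·4 − 4·5 + 4·5 = 4.

4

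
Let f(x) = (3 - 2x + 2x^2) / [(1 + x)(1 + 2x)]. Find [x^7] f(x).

-1145

The denominator gives the recurrence a_n = −3a_(n−1) − 2a_(n−2) for n ≥ 3; the numerator fixes a_0 = 3, a_1 = -11, a_2 = 29.
Iterating: 3, -11, 29, -65, 137, -281, 569, -1145, so a_7 = -1145.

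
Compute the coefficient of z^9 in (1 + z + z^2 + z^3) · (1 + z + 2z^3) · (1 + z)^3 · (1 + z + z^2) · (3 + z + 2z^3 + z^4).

322

(1 + z + z^2 + z^3) has coefficients 1,1,1,1 for degrees 0…3.
(1 + z + 2z^3) has coefficients 1,1,0,2,0,0,0,0,0,0 for degrees 0…9.
Multiplying by (1 + z)^3 gives running coefficients 1,4,6,6,7,6,2,0,0,0 for degrees 0…9.
Multiplying by (1 + z + z^2) gives running coefficients 1,5,11,16,19,19,15,8,2,0 for degrees 0…9.
Finally multiplying by (3 + z + 2z^3 + z^4), the product of all factors after the first has coefficients 3,16,38,61,84,103,107,93,71,51 for degrees 0…9.
[z^9] = 1·51 + 1·71 + 1·93 + 1·107 = 322.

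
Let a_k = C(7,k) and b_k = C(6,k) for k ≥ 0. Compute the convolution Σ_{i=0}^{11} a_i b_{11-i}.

Write out a_i and b_{11-i} for i = 0,…,11 and sum the products.
Σ = 1·0 + 7·0 + 21·0 + 35·0 + 35·0 + 21·1 + 7·6 + 1·15 + 0·20 + 0·15 + 0·6 + 0·1 = 78.

78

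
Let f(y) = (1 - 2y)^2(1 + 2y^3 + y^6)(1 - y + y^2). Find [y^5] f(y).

(1 - 2y)^2 has coefficients 1,-4,4 for degrees 0…2.
(1 + 2y^3 + y^6) has coefficients 1,0,0,2,0,0 for degrees 0…5.
Finally multiplying by (1 - y + y^2), the product of all factors after the first has coefficients 1,-1,1,2,-2,2 for degrees 0…5.
[y^5] = 1·2 − 4·(-2) + 4·2 = 18.

18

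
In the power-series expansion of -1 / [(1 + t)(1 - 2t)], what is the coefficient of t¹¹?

The denominator gives the recurrence a_n = a_(n−1) + 2a_(n−2) for n ≥ 2; the numerator fixes a_0 = -1, a_1 = -1.
Iterating: -1, -1, -3, -5, -11, -21, -43, -85, -171, -341, -683, -1365, so a_11 = -1365.

-1365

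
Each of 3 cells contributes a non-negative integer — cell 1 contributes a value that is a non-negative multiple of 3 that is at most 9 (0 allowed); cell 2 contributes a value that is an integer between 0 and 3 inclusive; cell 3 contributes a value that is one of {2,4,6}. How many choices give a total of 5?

The generating function for the choices is (1 + x^3 + x^6 + x^9)·(1 + x + x^2 + x^3)·(x^2 + x^4 + x^6); the count is [x^5].
(1 + x^3 + x^6 + x^9) has coefficients 1,0,0,1,0,0 for degrees 0…5.
(1 + x + x^2 + x^3) has coefficients 1,1,1,1,0,0 for degrees 0…5.
Finally multiplying by (x^2 + x^4 + x^6), the product of all factors after the first has coefficients 0,0,1,1,2,2 for degrees 0…5.
[x^5] = 1·2 + 1·1 = 3.

3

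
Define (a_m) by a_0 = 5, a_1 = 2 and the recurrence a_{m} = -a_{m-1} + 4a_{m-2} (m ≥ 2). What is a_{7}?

-938

The ordinary generating function has denominator 1 + x - 4x^2.
Iterating the recurrence: a_0,…,a_{7} = 5, 2, 18, -10, 82, -122, 450, -938.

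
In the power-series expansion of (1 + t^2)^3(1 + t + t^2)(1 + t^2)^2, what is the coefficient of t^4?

(1 + t^2)^3 has coefficients 1,0,3,0,3 for degrees 0…4.
(1 + t + t^2) has coefficients 1,1,1,0,0 for degrees 0…4.
Finally multiplying by (1 + t^2)^2, the product of all factors after the first has coefficients 1,1,3,2,3 for degrees 0…4.
[t^4] = 1·3 + 3·3 + 3·1 = 15.

15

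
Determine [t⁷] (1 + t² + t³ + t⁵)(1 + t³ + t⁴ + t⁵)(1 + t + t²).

(1 + t² + t³ + t⁵) has coefficients 1,0,1,1,0,1 for degrees 0…5.
(1 + t³ + t⁴ + t⁵) has coefficients 1,0,0,1,1,1,0,0 for degrees 0…7.
Finally multiplying by (1 + t + t²), the product of all factors after the first has coefficients 1,1,1,1,2,3,2,1 for degrees 0…7.
[t⁷] = 1·1 + 1·3 + 1·2 + 1·1 = 7.

7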